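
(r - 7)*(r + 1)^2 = r^3 - 5*r^2 - 13*r - 7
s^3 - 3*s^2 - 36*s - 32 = (s - 8)*(s + 1)*(s + 4)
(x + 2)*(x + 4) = x^2 + 6*x + 8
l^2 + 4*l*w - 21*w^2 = (l - 3*w)*(l + 7*w)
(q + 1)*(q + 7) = q^2 + 8*q + 7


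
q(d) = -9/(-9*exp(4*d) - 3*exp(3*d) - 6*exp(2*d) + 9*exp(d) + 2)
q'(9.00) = 0.00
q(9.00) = 0.00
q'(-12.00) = 0.00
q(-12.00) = -4.50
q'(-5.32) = 0.09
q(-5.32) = -4.40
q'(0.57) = -0.34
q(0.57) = 0.09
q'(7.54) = -0.00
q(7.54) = 0.00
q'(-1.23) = 0.64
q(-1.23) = -2.26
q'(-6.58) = 0.03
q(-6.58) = -4.47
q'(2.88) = -0.00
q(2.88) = 0.00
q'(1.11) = -0.04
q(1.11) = 0.01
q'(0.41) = -0.69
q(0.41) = 0.16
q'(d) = -9*(36*exp(4*d) + 9*exp(3*d) + 12*exp(2*d) - 9*exp(d))/(-9*exp(4*d) - 3*exp(3*d) - 6*exp(2*d) + 9*exp(d) + 2)^2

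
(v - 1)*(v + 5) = v^2 + 4*v - 5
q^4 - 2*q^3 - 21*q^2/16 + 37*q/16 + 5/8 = (q - 2)*(q - 5/4)*(q + 1/4)*(q + 1)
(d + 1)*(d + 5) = d^2 + 6*d + 5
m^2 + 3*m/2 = m*(m + 3/2)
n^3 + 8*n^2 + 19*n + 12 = (n + 1)*(n + 3)*(n + 4)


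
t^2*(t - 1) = t^3 - t^2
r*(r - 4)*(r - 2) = r^3 - 6*r^2 + 8*r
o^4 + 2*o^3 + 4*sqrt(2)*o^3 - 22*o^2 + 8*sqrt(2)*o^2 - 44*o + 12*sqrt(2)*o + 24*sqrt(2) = (o + 2)*(o - sqrt(2))^2*(o + 6*sqrt(2))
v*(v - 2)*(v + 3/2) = v^3 - v^2/2 - 3*v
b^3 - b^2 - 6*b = b*(b - 3)*(b + 2)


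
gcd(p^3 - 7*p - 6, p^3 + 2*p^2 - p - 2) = p^2 + 3*p + 2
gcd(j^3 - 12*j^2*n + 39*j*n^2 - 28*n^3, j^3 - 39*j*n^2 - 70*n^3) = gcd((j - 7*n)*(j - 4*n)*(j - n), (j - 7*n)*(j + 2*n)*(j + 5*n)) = j - 7*n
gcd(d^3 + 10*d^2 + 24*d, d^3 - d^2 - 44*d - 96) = d + 4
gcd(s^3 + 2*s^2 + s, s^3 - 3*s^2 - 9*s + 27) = 1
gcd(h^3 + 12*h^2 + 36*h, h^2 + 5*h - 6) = h + 6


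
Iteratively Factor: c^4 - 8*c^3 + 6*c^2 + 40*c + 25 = (c - 5)*(c^3 - 3*c^2 - 9*c - 5) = (c - 5)*(c + 1)*(c^2 - 4*c - 5) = (c - 5)*(c + 1)^2*(c - 5)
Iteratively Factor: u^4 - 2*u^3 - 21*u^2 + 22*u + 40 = (u - 5)*(u^3 + 3*u^2 - 6*u - 8) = (u - 5)*(u + 4)*(u^2 - u - 2) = (u - 5)*(u + 1)*(u + 4)*(u - 2)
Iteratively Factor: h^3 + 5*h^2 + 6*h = (h + 3)*(h^2 + 2*h) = h*(h + 3)*(h + 2)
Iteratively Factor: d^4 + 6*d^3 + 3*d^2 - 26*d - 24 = (d - 2)*(d^3 + 8*d^2 + 19*d + 12) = (d - 2)*(d + 4)*(d^2 + 4*d + 3) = (d - 2)*(d + 1)*(d + 4)*(d + 3)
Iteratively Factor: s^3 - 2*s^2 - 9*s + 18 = (s - 3)*(s^2 + s - 6) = (s - 3)*(s - 2)*(s + 3)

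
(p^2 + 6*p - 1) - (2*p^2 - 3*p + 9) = -p^2 + 9*p - 10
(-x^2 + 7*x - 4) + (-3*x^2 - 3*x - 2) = -4*x^2 + 4*x - 6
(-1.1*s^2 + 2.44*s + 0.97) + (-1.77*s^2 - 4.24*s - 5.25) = -2.87*s^2 - 1.8*s - 4.28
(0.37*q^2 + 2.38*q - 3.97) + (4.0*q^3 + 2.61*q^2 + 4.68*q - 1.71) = 4.0*q^3 + 2.98*q^2 + 7.06*q - 5.68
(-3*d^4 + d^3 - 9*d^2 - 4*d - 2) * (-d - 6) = 3*d^5 + 17*d^4 + 3*d^3 + 58*d^2 + 26*d + 12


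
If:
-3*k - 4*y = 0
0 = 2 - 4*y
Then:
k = -2/3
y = 1/2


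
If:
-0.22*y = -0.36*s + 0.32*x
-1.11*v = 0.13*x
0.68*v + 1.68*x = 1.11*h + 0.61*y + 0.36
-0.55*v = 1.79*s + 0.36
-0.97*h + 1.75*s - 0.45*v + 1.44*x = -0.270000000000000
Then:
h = 0.07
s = -0.20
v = -0.01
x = 0.10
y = -0.47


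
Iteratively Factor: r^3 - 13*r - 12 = (r + 3)*(r^2 - 3*r - 4) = (r - 4)*(r + 3)*(r + 1)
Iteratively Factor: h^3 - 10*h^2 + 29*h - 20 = (h - 5)*(h^2 - 5*h + 4) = (h - 5)*(h - 4)*(h - 1)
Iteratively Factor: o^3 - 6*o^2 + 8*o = (o - 2)*(o^2 - 4*o) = o*(o - 2)*(o - 4)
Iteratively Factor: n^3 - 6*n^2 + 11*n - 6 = (n - 2)*(n^2 - 4*n + 3) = (n - 3)*(n - 2)*(n - 1)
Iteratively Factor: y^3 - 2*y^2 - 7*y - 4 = (y - 4)*(y^2 + 2*y + 1) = (y - 4)*(y + 1)*(y + 1)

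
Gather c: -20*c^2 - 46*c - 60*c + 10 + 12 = -20*c^2 - 106*c + 22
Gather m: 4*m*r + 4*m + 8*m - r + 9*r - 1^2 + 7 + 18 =m*(4*r + 12) + 8*r + 24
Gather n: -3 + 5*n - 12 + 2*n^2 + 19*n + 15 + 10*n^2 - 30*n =12*n^2 - 6*n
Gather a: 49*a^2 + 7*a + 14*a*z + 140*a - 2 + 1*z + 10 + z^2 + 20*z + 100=49*a^2 + a*(14*z + 147) + z^2 + 21*z + 108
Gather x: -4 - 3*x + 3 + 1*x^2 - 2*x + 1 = x^2 - 5*x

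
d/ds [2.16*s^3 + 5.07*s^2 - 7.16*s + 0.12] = 6.48*s^2 + 10.14*s - 7.16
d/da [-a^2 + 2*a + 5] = 2 - 2*a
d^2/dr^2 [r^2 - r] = 2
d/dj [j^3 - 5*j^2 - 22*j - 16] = 3*j^2 - 10*j - 22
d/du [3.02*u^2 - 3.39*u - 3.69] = 6.04*u - 3.39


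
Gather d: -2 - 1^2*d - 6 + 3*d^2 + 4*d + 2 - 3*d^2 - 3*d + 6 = 0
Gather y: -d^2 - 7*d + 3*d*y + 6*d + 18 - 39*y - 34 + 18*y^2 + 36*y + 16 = -d^2 - d + 18*y^2 + y*(3*d - 3)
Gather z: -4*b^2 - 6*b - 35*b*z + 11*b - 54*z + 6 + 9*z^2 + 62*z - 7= -4*b^2 + 5*b + 9*z^2 + z*(8 - 35*b) - 1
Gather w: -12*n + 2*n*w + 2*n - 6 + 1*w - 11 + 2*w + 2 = -10*n + w*(2*n + 3) - 15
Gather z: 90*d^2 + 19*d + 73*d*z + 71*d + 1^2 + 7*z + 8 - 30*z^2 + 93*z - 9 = 90*d^2 + 90*d - 30*z^2 + z*(73*d + 100)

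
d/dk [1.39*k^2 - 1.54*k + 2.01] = 2.78*k - 1.54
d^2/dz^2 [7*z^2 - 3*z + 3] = 14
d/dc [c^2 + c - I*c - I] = 2*c + 1 - I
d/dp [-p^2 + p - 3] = 1 - 2*p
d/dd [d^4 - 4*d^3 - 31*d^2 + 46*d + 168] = 4*d^3 - 12*d^2 - 62*d + 46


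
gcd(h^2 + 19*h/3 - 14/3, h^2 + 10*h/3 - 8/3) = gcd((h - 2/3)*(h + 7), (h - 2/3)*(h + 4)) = h - 2/3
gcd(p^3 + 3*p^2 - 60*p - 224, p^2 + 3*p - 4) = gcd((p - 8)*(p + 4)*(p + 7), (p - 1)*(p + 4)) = p + 4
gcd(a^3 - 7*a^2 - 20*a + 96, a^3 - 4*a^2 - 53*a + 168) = a^2 - 11*a + 24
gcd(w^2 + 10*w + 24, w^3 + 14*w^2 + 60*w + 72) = w + 6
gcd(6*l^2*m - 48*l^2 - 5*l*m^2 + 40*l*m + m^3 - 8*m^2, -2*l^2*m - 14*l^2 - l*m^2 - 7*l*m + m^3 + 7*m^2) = 2*l - m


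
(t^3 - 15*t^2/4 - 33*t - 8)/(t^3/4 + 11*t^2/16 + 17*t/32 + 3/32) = 8*(t^2 - 4*t - 32)/(2*t^2 + 5*t + 3)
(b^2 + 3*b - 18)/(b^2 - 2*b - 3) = (b + 6)/(b + 1)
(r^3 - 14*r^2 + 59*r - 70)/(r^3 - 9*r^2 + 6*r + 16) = (r^2 - 12*r + 35)/(r^2 - 7*r - 8)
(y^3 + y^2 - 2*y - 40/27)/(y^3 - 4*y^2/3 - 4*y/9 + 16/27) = (3*y + 5)/(3*y - 2)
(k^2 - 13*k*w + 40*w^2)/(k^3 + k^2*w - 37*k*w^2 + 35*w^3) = (-k + 8*w)/(-k^2 - 6*k*w + 7*w^2)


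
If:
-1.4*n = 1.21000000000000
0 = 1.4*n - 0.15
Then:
No Solution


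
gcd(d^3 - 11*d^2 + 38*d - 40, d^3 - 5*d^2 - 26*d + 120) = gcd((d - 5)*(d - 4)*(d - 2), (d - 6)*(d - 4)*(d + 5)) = d - 4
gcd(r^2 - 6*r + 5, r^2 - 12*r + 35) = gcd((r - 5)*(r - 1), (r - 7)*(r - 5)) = r - 5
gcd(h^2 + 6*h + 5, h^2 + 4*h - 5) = h + 5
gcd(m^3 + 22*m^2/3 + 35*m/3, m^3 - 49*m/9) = m^2 + 7*m/3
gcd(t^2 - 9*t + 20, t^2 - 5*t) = t - 5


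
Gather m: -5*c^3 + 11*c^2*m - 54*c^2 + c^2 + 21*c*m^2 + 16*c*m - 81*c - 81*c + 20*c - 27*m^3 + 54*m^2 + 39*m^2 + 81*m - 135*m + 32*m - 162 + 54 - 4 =-5*c^3 - 53*c^2 - 142*c - 27*m^3 + m^2*(21*c + 93) + m*(11*c^2 + 16*c - 22) - 112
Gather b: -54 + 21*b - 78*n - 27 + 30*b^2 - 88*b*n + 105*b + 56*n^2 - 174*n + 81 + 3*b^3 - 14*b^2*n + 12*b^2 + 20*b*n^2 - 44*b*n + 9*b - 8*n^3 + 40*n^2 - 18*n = 3*b^3 + b^2*(42 - 14*n) + b*(20*n^2 - 132*n + 135) - 8*n^3 + 96*n^2 - 270*n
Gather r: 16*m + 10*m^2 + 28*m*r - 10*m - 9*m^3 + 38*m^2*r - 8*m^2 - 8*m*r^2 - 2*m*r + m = -9*m^3 + 2*m^2 - 8*m*r^2 + 7*m + r*(38*m^2 + 26*m)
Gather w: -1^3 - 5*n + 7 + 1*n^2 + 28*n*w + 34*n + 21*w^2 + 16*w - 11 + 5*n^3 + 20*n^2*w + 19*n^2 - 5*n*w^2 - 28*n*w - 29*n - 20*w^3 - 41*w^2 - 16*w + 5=5*n^3 + 20*n^2*w + 20*n^2 - 20*w^3 + w^2*(-5*n - 20)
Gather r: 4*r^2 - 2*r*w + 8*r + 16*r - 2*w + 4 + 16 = 4*r^2 + r*(24 - 2*w) - 2*w + 20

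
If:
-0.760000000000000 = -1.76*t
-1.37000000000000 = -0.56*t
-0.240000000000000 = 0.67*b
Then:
No Solution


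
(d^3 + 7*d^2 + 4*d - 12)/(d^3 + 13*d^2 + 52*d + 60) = (d - 1)/(d + 5)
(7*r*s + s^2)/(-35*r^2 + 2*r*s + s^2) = -s/(5*r - s)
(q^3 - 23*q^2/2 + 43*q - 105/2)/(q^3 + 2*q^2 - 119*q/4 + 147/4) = 2*(q^2 - 8*q + 15)/(2*q^2 + 11*q - 21)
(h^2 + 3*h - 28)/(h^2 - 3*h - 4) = (h + 7)/(h + 1)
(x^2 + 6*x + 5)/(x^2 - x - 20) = (x^2 + 6*x + 5)/(x^2 - x - 20)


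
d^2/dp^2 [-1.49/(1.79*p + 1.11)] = -9.548218/(1.79*p + 1.11)^3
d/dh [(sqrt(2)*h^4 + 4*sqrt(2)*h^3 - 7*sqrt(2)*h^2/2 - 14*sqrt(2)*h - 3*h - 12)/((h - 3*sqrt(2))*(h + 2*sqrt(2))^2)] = (sqrt(2)*h^5 - 89*sqrt(2)*h^3/2 + 8*h^3 - 116*sqrt(2)*h^2 - 8*h^2 - 48*h + 75*sqrt(2)*h + 36 + 120*sqrt(2))/(h^5 - 30*h^3 - 20*sqrt(2)*h^2 + 240*h + 288*sqrt(2))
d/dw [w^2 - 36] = 2*w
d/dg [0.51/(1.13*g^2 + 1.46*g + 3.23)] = (-1.1526*g - 0.7446)/(1.13*g^2 + 1.46*g + 3.23)^2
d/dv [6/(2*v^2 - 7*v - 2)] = 6*(7 - 4*v)/(-2*v^2 + 7*v + 2)^2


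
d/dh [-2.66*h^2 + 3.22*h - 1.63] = 3.22 - 5.32*h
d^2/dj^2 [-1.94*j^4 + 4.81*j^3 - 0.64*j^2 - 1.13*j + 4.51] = -23.28*j^2 + 28.86*j - 1.28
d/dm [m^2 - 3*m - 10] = 2*m - 3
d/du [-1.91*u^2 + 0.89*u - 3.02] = 0.89 - 3.82*u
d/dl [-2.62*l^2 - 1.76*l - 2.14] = -5.24*l - 1.76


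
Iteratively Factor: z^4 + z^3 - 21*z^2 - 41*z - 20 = (z + 1)*(z^3 - 21*z - 20) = (z - 5)*(z + 1)*(z^2 + 5*z + 4) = (z - 5)*(z + 1)*(z + 4)*(z + 1)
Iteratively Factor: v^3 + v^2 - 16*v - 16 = (v + 4)*(v^2 - 3*v - 4) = (v + 1)*(v + 4)*(v - 4)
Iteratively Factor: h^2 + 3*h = (h)*(h + 3)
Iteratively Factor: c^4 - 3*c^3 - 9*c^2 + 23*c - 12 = (c + 3)*(c^3 - 6*c^2 + 9*c - 4) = (c - 4)*(c + 3)*(c^2 - 2*c + 1) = (c - 4)*(c - 1)*(c + 3)*(c - 1)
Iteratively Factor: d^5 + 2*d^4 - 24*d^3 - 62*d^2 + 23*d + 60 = (d + 4)*(d^4 - 2*d^3 - 16*d^2 + 2*d + 15) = (d - 1)*(d + 4)*(d^3 - d^2 - 17*d - 15) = (d - 1)*(d + 1)*(d + 4)*(d^2 - 2*d - 15) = (d - 5)*(d - 1)*(d + 1)*(d + 4)*(d + 3)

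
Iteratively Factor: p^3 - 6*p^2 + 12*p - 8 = (p - 2)*(p^2 - 4*p + 4) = (p - 2)^2*(p - 2)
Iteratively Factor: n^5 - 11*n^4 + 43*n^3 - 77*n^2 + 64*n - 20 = (n - 2)*(n^4 - 9*n^3 + 25*n^2 - 27*n + 10) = (n - 2)*(n - 1)*(n^3 - 8*n^2 + 17*n - 10) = (n - 5)*(n - 2)*(n - 1)*(n^2 - 3*n + 2) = (n - 5)*(n - 2)*(n - 1)^2*(n - 2)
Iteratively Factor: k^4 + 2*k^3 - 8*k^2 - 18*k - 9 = (k + 3)*(k^3 - k^2 - 5*k - 3) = (k + 1)*(k + 3)*(k^2 - 2*k - 3) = (k - 3)*(k + 1)*(k + 3)*(k + 1)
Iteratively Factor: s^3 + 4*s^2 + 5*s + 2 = (s + 1)*(s^2 + 3*s + 2) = (s + 1)^2*(s + 2)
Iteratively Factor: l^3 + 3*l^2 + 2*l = (l + 1)*(l^2 + 2*l) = l*(l + 1)*(l + 2)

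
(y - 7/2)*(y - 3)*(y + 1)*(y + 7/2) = y^4 - 2*y^3 - 61*y^2/4 + 49*y/2 + 147/4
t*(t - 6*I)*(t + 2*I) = t^3 - 4*I*t^2 + 12*t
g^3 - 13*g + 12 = (g - 3)*(g - 1)*(g + 4)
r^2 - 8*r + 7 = (r - 7)*(r - 1)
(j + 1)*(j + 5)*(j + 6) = j^3 + 12*j^2 + 41*j + 30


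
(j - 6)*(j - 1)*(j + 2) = j^3 - 5*j^2 - 8*j + 12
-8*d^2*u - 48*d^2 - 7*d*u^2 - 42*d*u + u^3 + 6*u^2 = (-8*d + u)*(d + u)*(u + 6)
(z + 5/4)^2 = z^2 + 5*z/2 + 25/16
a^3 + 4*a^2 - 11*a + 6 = (a - 1)^2*(a + 6)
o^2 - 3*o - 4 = (o - 4)*(o + 1)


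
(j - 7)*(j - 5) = j^2 - 12*j + 35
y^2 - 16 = (y - 4)*(y + 4)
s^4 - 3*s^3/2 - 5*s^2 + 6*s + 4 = (s - 2)^2*(s + 1/2)*(s + 2)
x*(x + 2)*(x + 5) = x^3 + 7*x^2 + 10*x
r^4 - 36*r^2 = r^2*(r - 6)*(r + 6)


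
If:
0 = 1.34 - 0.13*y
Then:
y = 10.31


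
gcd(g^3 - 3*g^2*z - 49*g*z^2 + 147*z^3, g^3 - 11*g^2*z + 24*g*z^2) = -g + 3*z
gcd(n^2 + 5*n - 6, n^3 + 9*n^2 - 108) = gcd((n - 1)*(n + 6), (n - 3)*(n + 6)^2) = n + 6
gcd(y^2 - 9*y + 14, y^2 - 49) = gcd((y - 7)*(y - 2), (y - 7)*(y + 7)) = y - 7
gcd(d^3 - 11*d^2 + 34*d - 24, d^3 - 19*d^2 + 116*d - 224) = d - 4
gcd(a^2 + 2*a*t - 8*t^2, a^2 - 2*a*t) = -a + 2*t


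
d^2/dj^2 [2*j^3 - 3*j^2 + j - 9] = 12*j - 6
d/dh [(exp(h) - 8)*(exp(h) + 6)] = 2*(exp(h) - 1)*exp(h)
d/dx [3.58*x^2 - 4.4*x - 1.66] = 7.16*x - 4.4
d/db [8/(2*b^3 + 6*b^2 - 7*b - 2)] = 8*(-6*b^2 - 12*b + 7)/(2*b^3 + 6*b^2 - 7*b - 2)^2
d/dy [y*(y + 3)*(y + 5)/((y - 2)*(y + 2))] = (y^4 - 27*y^2 - 64*y - 60)/(y^4 - 8*y^2 + 16)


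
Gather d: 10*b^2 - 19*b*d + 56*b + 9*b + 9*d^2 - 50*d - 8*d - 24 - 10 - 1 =10*b^2 + 65*b + 9*d^2 + d*(-19*b - 58) - 35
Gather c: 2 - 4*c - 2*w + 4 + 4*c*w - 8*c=c*(4*w - 12) - 2*w + 6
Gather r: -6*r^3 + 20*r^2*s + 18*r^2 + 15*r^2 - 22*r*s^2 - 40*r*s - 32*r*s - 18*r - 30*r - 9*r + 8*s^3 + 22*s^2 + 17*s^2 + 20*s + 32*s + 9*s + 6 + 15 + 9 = -6*r^3 + r^2*(20*s + 33) + r*(-22*s^2 - 72*s - 57) + 8*s^3 + 39*s^2 + 61*s + 30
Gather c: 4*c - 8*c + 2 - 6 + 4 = -4*c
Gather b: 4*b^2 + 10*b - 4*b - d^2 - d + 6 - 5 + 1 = 4*b^2 + 6*b - d^2 - d + 2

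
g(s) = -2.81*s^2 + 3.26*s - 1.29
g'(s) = 3.26 - 5.62*s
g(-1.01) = -7.45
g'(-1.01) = 8.94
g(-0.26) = -2.33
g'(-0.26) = 4.72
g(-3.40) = -44.86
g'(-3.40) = 22.37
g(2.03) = -6.25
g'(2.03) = -8.15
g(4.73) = -48.74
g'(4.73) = -23.32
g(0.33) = -0.52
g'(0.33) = 1.41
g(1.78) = -4.39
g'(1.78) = -6.74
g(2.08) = -6.67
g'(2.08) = -8.43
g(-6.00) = -122.01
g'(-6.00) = 36.98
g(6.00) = -82.89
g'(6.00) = -30.46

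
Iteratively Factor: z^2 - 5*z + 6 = (z - 3)*(z - 2)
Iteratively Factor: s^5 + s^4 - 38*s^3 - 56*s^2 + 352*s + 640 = (s - 4)*(s^4 + 5*s^3 - 18*s^2 - 128*s - 160) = (s - 4)*(s + 2)*(s^3 + 3*s^2 - 24*s - 80) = (s - 5)*(s - 4)*(s + 2)*(s^2 + 8*s + 16) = (s - 5)*(s - 4)*(s + 2)*(s + 4)*(s + 4)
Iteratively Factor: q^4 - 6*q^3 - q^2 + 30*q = (q + 2)*(q^3 - 8*q^2 + 15*q) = (q - 5)*(q + 2)*(q^2 - 3*q) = q*(q - 5)*(q + 2)*(q - 3)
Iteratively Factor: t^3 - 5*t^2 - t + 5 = (t + 1)*(t^2 - 6*t + 5) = (t - 5)*(t + 1)*(t - 1)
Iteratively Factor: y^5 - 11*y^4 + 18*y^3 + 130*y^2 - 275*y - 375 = (y - 5)*(y^4 - 6*y^3 - 12*y^2 + 70*y + 75) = (y - 5)^2*(y^3 - y^2 - 17*y - 15) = (y - 5)^3*(y^2 + 4*y + 3) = (y - 5)^3*(y + 3)*(y + 1)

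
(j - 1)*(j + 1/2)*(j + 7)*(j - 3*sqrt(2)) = j^4 - 3*sqrt(2)*j^3 + 13*j^3/2 - 39*sqrt(2)*j^2/2 - 4*j^2 - 7*j/2 + 12*sqrt(2)*j + 21*sqrt(2)/2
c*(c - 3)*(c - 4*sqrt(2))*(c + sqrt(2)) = c^4 - 3*sqrt(2)*c^3 - 3*c^3 - 8*c^2 + 9*sqrt(2)*c^2 + 24*c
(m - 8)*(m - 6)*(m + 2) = m^3 - 12*m^2 + 20*m + 96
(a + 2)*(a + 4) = a^2 + 6*a + 8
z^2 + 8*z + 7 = (z + 1)*(z + 7)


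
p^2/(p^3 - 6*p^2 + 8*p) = p/(p^2 - 6*p + 8)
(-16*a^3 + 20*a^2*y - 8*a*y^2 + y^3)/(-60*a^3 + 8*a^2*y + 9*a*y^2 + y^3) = (8*a^2 - 6*a*y + y^2)/(30*a^2 + 11*a*y + y^2)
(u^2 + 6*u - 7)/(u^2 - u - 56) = (u - 1)/(u - 8)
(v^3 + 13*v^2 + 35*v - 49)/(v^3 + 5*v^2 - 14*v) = (v^2 + 6*v - 7)/(v*(v - 2))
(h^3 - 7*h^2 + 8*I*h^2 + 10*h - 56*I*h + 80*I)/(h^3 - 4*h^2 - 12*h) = (h^3 + h^2*(-7 + 8*I) + 2*h*(5 - 28*I) + 80*I)/(h*(h^2 - 4*h - 12))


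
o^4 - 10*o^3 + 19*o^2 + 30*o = o*(o - 6)*(o - 5)*(o + 1)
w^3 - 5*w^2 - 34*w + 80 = (w - 8)*(w - 2)*(w + 5)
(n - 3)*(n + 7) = n^2 + 4*n - 21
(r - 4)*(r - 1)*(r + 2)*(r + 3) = r^4 - 15*r^2 - 10*r + 24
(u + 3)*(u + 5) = u^2 + 8*u + 15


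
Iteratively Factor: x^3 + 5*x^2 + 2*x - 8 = (x - 1)*(x^2 + 6*x + 8) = (x - 1)*(x + 4)*(x + 2)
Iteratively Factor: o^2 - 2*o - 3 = (o + 1)*(o - 3)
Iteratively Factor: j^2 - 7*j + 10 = (j - 2)*(j - 5)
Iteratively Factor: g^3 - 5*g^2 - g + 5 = (g - 1)*(g^2 - 4*g - 5) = (g - 5)*(g - 1)*(g + 1)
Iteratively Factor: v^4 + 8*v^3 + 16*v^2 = (v + 4)*(v^3 + 4*v^2) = (v + 4)^2*(v^2) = v*(v + 4)^2*(v)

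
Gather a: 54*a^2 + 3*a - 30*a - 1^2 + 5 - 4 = 54*a^2 - 27*a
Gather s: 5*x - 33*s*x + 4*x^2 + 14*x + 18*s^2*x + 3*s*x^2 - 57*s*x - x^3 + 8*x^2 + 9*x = 18*s^2*x + s*(3*x^2 - 90*x) - x^3 + 12*x^2 + 28*x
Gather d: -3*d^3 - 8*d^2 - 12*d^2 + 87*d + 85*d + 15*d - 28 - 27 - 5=-3*d^3 - 20*d^2 + 187*d - 60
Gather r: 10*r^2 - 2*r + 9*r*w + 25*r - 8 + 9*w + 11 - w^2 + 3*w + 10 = 10*r^2 + r*(9*w + 23) - w^2 + 12*w + 13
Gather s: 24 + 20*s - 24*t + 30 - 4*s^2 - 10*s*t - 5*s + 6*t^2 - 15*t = -4*s^2 + s*(15 - 10*t) + 6*t^2 - 39*t + 54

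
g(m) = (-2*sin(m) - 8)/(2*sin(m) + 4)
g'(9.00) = -0.31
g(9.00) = -1.83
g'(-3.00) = -0.57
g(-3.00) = -2.08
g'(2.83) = -0.36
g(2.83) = -1.87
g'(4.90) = 0.36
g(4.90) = -2.97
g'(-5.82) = 0.30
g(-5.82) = -1.82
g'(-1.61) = -0.08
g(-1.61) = -3.00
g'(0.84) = 0.18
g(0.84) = -1.73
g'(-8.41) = -0.80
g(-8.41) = -2.74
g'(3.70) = -0.78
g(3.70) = -2.36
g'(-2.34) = -0.85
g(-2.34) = -2.56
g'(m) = -2*(-2*sin(m) - 8)*cos(m)/(2*sin(m) + 4)^2 - 2*cos(m)/(2*sin(m) + 4)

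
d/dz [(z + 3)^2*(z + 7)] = (z + 3)*(3*z + 17)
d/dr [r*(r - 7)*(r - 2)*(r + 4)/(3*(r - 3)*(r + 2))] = 2*(r^5 - 4*r^4 - 7*r^3 + 28*r^2 + 132*r - 168)/(3*(r^4 - 2*r^3 - 11*r^2 + 12*r + 36))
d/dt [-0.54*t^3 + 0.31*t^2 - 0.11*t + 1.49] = -1.62*t^2 + 0.62*t - 0.11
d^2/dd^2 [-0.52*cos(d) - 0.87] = 0.52*cos(d)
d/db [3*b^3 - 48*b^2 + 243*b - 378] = 9*b^2 - 96*b + 243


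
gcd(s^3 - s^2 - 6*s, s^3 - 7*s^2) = s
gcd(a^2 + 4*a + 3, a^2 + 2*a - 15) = 1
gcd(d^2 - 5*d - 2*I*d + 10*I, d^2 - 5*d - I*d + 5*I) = d - 5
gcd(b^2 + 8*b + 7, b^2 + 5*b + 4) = b + 1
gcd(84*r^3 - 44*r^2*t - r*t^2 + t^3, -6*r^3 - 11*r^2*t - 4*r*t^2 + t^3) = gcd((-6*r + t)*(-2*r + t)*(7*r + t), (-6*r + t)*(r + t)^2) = 6*r - t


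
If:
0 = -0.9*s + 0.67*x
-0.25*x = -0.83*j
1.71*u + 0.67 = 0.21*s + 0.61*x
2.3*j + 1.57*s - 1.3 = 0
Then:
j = 0.21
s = 0.52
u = -0.08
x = 0.70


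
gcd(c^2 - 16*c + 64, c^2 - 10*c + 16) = c - 8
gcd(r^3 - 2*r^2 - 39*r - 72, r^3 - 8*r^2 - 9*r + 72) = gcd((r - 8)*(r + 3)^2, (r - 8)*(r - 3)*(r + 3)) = r^2 - 5*r - 24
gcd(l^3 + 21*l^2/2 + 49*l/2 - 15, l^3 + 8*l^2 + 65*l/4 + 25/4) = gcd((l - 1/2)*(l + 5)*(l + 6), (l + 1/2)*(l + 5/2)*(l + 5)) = l + 5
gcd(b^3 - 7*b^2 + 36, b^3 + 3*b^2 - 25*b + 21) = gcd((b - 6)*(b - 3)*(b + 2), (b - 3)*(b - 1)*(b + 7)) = b - 3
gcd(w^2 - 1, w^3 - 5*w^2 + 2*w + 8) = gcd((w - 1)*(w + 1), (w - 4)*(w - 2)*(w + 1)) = w + 1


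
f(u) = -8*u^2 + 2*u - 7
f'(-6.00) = 98.00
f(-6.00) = -307.00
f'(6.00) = -94.00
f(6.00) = -283.00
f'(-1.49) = 25.84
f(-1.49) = -27.74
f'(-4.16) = 68.56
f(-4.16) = -153.76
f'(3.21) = -49.36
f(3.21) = -83.01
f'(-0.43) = 8.88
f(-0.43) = -9.34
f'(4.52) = -70.32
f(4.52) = -161.40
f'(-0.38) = 8.08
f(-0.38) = -8.92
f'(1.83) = -27.28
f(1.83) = -30.13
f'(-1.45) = 25.20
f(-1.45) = -26.72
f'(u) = 2 - 16*u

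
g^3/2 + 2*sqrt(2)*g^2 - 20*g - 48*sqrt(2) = (g/2 + sqrt(2))*(g - 4*sqrt(2))*(g + 6*sqrt(2))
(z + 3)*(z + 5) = z^2 + 8*z + 15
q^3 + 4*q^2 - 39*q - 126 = (q - 6)*(q + 3)*(q + 7)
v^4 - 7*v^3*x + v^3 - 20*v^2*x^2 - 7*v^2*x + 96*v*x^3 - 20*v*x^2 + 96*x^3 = (v + 1)*(v - 8*x)*(v - 3*x)*(v + 4*x)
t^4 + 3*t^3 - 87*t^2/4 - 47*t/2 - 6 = (t - 4)*(t + 1/2)^2*(t + 6)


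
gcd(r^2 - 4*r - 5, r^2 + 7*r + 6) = r + 1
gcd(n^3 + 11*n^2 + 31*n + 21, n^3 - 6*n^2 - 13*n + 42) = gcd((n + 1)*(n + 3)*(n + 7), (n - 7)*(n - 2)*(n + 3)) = n + 3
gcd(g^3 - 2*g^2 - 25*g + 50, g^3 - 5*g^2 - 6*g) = 1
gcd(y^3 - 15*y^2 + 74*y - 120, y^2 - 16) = y - 4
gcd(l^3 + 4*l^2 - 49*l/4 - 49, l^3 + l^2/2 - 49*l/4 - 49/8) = l^2 - 49/4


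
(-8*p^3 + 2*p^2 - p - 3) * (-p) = 8*p^4 - 2*p^3 + p^2 + 3*p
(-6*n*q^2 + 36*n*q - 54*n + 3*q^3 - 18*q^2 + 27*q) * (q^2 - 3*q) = -6*n*q^4 + 54*n*q^3 - 162*n*q^2 + 162*n*q + 3*q^5 - 27*q^4 + 81*q^3 - 81*q^2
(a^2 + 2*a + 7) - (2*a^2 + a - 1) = -a^2 + a + 8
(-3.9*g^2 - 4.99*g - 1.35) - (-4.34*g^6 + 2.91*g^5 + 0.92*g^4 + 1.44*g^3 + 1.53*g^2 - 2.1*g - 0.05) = 4.34*g^6 - 2.91*g^5 - 0.92*g^4 - 1.44*g^3 - 5.43*g^2 - 2.89*g - 1.3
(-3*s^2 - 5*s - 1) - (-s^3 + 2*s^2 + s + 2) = s^3 - 5*s^2 - 6*s - 3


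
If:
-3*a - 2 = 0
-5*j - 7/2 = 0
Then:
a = -2/3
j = -7/10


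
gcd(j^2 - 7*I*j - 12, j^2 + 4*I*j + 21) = j - 3*I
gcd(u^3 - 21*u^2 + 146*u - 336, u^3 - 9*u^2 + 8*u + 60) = u - 6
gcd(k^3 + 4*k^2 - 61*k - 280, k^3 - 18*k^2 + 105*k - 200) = k - 8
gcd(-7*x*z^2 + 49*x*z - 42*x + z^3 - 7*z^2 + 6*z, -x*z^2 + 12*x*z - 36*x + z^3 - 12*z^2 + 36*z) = z - 6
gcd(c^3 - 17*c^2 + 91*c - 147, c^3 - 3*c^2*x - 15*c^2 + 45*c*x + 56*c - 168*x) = c - 7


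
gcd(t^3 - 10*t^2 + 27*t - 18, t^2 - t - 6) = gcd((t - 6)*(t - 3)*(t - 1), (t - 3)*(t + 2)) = t - 3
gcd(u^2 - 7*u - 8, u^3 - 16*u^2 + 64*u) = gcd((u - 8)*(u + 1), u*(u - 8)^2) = u - 8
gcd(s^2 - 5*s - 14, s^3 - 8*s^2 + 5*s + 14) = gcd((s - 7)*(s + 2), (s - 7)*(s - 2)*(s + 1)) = s - 7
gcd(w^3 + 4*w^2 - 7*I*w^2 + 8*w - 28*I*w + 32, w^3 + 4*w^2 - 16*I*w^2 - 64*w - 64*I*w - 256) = w^2 + w*(4 - 8*I) - 32*I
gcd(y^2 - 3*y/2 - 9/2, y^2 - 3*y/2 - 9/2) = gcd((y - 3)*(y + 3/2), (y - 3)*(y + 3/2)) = y^2 - 3*y/2 - 9/2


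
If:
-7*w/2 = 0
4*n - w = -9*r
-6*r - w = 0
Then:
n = 0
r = 0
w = 0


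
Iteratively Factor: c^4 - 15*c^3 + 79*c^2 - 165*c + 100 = (c - 4)*(c^3 - 11*c^2 + 35*c - 25) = (c - 5)*(c - 4)*(c^2 - 6*c + 5) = (c - 5)^2*(c - 4)*(c - 1)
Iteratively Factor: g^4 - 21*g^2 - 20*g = (g - 5)*(g^3 + 5*g^2 + 4*g) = g*(g - 5)*(g^2 + 5*g + 4) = g*(g - 5)*(g + 1)*(g + 4)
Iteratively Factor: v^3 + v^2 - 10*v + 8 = (v - 2)*(v^2 + 3*v - 4) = (v - 2)*(v - 1)*(v + 4)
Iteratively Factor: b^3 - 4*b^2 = (b - 4)*(b^2) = b*(b - 4)*(b)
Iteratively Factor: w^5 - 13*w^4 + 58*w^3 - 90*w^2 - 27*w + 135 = (w - 5)*(w^4 - 8*w^3 + 18*w^2 - 27) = (w - 5)*(w - 3)*(w^3 - 5*w^2 + 3*w + 9) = (w - 5)*(w - 3)^2*(w^2 - 2*w - 3) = (w - 5)*(w - 3)^2*(w + 1)*(w - 3)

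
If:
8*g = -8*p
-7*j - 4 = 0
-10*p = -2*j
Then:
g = 4/35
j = -4/7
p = -4/35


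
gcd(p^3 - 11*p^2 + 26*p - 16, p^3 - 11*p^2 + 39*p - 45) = 1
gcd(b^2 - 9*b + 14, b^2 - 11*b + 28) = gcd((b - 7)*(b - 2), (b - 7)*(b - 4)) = b - 7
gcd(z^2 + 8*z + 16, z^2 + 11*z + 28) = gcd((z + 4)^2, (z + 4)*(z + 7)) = z + 4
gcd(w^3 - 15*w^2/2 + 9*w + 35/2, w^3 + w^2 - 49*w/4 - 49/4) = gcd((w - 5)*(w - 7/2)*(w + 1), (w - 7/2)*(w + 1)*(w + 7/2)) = w^2 - 5*w/2 - 7/2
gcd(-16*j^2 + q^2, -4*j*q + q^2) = -4*j + q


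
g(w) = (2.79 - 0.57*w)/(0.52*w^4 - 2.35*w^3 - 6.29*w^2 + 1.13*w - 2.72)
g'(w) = (2.79 - 0.57*w)*(-2.08*w^3 + 7.05*w^2 + 12.58*w - 1.13)/(0.52*w^4 - 2.35*w^3 - 6.29*w^2 + 1.13*w - 2.72)^2 - 0.57/(0.52*w^4 - 2.35*w^3 - 6.29*w^2 + 1.13*w - 2.72) = (0.8892*w^4 - 8.4822*w^3 + 16.0842*w^2 + 35.0982*w - 1.6023)/(0.2704*w^8 - 2.444*w^7 - 1.0191*w^6 + 30.7382*w^5 + 31.4243*w^4 - 1.4314*w^3 + 35.4945*w^2 - 6.1472*w + 7.3984)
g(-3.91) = 0.03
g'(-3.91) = 0.03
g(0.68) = -0.44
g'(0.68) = 0.90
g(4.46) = -0.00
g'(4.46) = 0.00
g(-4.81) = 0.01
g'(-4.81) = 0.01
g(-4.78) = 0.01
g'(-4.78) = 0.01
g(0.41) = -0.74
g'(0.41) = 1.25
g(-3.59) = 0.05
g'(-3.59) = 0.05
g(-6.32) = 0.01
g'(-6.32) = 0.00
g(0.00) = -1.03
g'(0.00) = -0.22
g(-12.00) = 0.00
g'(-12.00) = 0.00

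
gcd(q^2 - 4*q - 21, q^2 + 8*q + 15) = q + 3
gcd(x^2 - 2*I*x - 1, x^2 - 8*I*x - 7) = x - I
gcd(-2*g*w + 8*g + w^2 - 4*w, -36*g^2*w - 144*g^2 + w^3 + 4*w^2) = 1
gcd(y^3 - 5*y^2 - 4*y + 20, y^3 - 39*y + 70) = y^2 - 7*y + 10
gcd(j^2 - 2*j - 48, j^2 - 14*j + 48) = j - 8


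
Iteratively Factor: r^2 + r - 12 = (r + 4)*(r - 3)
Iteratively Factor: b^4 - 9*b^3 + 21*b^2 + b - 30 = (b + 1)*(b^3 - 10*b^2 + 31*b - 30) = (b - 2)*(b + 1)*(b^2 - 8*b + 15) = (b - 5)*(b - 2)*(b + 1)*(b - 3)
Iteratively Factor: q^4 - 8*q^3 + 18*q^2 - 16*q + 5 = (q - 5)*(q^3 - 3*q^2 + 3*q - 1) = (q - 5)*(q - 1)*(q^2 - 2*q + 1) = (q - 5)*(q - 1)^2*(q - 1)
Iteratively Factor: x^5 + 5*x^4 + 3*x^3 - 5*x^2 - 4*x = (x + 4)*(x^4 + x^3 - x^2 - x) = (x + 1)*(x + 4)*(x^3 - x) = (x - 1)*(x + 1)*(x + 4)*(x^2 + x) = x*(x - 1)*(x + 1)*(x + 4)*(x + 1)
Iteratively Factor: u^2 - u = (u)*(u - 1)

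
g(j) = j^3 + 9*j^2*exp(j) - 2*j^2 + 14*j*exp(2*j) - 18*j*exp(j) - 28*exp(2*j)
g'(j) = 9*j^2*exp(j) + 3*j^2 + 28*j*exp(2*j) - 4*j - 42*exp(2*j) - 18*exp(j)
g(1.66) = -159.32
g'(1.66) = 161.31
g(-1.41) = 0.94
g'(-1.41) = 6.72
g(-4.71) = -146.30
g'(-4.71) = 87.01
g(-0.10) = -22.38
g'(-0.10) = -52.45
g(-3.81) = -79.97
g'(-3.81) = 61.21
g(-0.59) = -4.42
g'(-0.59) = -22.82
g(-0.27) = -14.47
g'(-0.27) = -40.82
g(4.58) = 353891.68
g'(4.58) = 836759.94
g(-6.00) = -286.93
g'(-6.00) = 132.76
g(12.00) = 3708652874792.82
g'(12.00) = 7788009907181.41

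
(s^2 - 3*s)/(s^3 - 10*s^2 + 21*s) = 1/(s - 7)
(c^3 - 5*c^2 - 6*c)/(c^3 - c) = (c - 6)/(c - 1)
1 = 1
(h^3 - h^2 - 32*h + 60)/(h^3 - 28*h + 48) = (h - 5)/(h - 4)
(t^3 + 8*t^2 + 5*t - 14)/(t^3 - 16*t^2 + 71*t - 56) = (t^2 + 9*t + 14)/(t^2 - 15*t + 56)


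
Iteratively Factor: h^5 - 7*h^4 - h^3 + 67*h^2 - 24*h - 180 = (h + 2)*(h^4 - 9*h^3 + 17*h^2 + 33*h - 90) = (h - 5)*(h + 2)*(h^3 - 4*h^2 - 3*h + 18) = (h - 5)*(h - 3)*(h + 2)*(h^2 - h - 6) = (h - 5)*(h - 3)*(h + 2)^2*(h - 3)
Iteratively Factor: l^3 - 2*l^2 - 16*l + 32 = (l + 4)*(l^2 - 6*l + 8) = (l - 2)*(l + 4)*(l - 4)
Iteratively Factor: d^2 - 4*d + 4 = (d - 2)*(d - 2)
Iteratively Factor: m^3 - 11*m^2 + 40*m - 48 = (m - 4)*(m^2 - 7*m + 12) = (m - 4)*(m - 3)*(m - 4)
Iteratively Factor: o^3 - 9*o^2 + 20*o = (o - 4)*(o^2 - 5*o) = (o - 5)*(o - 4)*(o)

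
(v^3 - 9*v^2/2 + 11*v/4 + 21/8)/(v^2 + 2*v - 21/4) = (4*v^2 - 12*v - 7)/(2*(2*v + 7))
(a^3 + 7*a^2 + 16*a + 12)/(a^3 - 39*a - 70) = (a^2 + 5*a + 6)/(a^2 - 2*a - 35)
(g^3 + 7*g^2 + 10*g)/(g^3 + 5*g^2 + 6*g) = (g + 5)/(g + 3)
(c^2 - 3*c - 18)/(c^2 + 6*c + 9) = (c - 6)/(c + 3)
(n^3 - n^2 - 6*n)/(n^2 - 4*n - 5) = n*(-n^2 + n + 6)/(-n^2 + 4*n + 5)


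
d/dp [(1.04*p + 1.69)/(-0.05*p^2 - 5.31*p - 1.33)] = (0.052*p^2 + 0.169*p + 7.5907)/(0.0025*p^4 + 0.531*p^3 + 28.3291*p^2 + 14.1246*p + 1.7689)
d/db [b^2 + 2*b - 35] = 2*b + 2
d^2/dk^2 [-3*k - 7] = 0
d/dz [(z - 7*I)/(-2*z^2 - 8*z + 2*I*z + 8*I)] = (-z^2 - 4*z + I*z + (z - 7*I)*(2*z + 4 - I) + 4*I)/(2*(z^2 + 4*z - I*z - 4*I)^2)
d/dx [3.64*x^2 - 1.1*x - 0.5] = 7.28*x - 1.1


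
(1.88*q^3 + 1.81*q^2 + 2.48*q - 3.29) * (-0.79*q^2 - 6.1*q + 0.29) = -1.4852*q^5 - 12.8979*q^4 - 12.455*q^3 - 12.004*q^2 + 20.7882*q - 0.9541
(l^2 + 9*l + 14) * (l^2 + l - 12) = l^4 + 10*l^3 + 11*l^2 - 94*l - 168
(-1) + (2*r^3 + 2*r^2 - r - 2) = 2*r^3 + 2*r^2 - r - 3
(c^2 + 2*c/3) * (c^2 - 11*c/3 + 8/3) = c^4 - 3*c^3 + 2*c^2/9 + 16*c/9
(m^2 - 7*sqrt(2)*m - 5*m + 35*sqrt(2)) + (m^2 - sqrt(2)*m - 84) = 2*m^2 - 8*sqrt(2)*m - 5*m - 84 + 35*sqrt(2)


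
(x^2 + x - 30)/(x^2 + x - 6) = (x^2 + x - 30)/(x^2 + x - 6)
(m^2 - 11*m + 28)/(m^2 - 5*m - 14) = (m - 4)/(m + 2)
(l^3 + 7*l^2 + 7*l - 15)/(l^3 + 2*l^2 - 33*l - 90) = (l - 1)/(l - 6)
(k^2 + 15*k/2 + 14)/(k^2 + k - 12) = (k + 7/2)/(k - 3)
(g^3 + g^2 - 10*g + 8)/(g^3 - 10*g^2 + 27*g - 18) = (g^2 + 2*g - 8)/(g^2 - 9*g + 18)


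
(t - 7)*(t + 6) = t^2 - t - 42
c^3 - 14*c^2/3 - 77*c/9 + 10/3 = (c - 6)*(c - 1/3)*(c + 5/3)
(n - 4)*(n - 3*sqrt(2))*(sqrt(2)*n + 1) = sqrt(2)*n^3 - 4*sqrt(2)*n^2 - 5*n^2 - 3*sqrt(2)*n + 20*n + 12*sqrt(2)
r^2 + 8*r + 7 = (r + 1)*(r + 7)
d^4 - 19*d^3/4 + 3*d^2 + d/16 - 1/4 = (d - 4)*(d - 1/2)^2*(d + 1/4)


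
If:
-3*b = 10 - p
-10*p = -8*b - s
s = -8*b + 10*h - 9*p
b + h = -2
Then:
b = -210/67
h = 76/67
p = 40/67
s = 2080/67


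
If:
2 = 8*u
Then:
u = 1/4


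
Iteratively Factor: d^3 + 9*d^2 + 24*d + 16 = (d + 4)*(d^2 + 5*d + 4) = (d + 1)*(d + 4)*(d + 4)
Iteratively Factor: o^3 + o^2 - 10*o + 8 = (o - 1)*(o^2 + 2*o - 8) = (o - 2)*(o - 1)*(o + 4)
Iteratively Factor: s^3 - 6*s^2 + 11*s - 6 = (s - 2)*(s^2 - 4*s + 3) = (s - 2)*(s - 1)*(s - 3)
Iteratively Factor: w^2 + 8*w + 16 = (w + 4)*(w + 4)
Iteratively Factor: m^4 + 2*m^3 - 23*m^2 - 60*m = (m - 5)*(m^3 + 7*m^2 + 12*m) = (m - 5)*(m + 3)*(m^2 + 4*m) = m*(m - 5)*(m + 3)*(m + 4)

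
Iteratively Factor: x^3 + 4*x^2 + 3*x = (x + 3)*(x^2 + x) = x*(x + 3)*(x + 1)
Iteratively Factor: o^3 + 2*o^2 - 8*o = (o)*(o^2 + 2*o - 8) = o*(o - 2)*(o + 4)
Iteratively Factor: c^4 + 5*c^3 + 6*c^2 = (c)*(c^3 + 5*c^2 + 6*c) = c*(c + 3)*(c^2 + 2*c) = c*(c + 2)*(c + 3)*(c)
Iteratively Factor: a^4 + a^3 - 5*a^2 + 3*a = (a + 3)*(a^3 - 2*a^2 + a) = (a - 1)*(a + 3)*(a^2 - a) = a*(a - 1)*(a + 3)*(a - 1)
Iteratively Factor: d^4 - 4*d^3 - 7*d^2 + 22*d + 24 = (d - 3)*(d^3 - d^2 - 10*d - 8) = (d - 3)*(d + 2)*(d^2 - 3*d - 4) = (d - 3)*(d + 1)*(d + 2)*(d - 4)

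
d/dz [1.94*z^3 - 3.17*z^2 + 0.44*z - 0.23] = 5.82*z^2 - 6.34*z + 0.44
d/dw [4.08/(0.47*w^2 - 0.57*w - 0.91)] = (2.3256 - 3.8352*w)/(-0.47*w^2 + 0.57*w + 0.91)^2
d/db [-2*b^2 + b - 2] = 1 - 4*b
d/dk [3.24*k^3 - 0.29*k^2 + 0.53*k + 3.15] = 9.72*k^2 - 0.58*k + 0.53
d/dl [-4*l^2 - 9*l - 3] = -8*l - 9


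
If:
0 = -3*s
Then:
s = 0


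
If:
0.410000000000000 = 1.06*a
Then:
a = 0.39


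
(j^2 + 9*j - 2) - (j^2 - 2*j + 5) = 11*j - 7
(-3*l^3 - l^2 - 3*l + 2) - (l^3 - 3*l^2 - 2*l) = -4*l^3 + 2*l^2 - l + 2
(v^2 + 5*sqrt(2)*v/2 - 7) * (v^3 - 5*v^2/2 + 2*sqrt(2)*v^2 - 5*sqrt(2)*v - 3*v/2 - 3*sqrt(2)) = v^5 - 5*v^4/2 + 9*sqrt(2)*v^4/2 - 45*sqrt(2)*v^3/4 + 3*v^3/2 - 83*sqrt(2)*v^2/4 - 15*v^2/2 - 9*v/2 + 35*sqrt(2)*v + 21*sqrt(2)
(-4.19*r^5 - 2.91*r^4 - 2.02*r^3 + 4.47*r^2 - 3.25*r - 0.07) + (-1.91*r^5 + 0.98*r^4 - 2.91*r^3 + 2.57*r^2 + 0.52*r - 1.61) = -6.1*r^5 - 1.93*r^4 - 4.93*r^3 + 7.04*r^2 - 2.73*r - 1.68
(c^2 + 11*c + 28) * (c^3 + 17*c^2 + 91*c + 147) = c^5 + 28*c^4 + 306*c^3 + 1624*c^2 + 4165*c + 4116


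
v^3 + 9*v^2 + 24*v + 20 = (v + 2)^2*(v + 5)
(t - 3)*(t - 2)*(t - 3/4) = t^3 - 23*t^2/4 + 39*t/4 - 9/2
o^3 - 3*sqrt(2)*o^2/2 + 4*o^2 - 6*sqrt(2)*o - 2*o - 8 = (o + 4)*(o - 2*sqrt(2))*(o + sqrt(2)/2)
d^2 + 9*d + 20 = (d + 4)*(d + 5)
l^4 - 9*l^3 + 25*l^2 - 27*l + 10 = (l - 5)*(l - 2)*(l - 1)^2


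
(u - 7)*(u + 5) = u^2 - 2*u - 35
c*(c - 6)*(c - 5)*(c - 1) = c^4 - 12*c^3 + 41*c^2 - 30*c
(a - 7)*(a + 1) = a^2 - 6*a - 7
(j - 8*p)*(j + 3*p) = j^2 - 5*j*p - 24*p^2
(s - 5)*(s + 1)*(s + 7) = s^3 + 3*s^2 - 33*s - 35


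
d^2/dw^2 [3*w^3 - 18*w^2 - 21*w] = 18*w - 36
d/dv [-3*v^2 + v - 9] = 1 - 6*v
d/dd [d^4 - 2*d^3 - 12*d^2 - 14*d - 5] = 4*d^3 - 6*d^2 - 24*d - 14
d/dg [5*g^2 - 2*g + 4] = 10*g - 2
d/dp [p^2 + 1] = 2*p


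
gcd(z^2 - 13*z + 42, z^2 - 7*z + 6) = z - 6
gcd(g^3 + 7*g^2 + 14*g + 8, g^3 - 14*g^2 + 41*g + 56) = g + 1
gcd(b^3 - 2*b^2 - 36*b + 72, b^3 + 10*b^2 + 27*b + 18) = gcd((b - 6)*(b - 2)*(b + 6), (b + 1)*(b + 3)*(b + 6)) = b + 6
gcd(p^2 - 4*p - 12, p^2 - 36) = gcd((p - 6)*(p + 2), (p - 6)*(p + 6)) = p - 6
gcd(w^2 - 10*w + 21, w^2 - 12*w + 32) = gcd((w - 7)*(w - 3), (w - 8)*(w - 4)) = 1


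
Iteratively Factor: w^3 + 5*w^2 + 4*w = (w + 1)*(w^2 + 4*w) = (w + 1)*(w + 4)*(w)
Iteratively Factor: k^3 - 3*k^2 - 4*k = (k + 1)*(k^2 - 4*k) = k*(k + 1)*(k - 4)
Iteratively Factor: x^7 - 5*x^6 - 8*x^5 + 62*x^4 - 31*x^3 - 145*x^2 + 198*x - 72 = (x - 4)*(x^6 - x^5 - 12*x^4 + 14*x^3 + 25*x^2 - 45*x + 18) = (x - 4)*(x + 3)*(x^5 - 4*x^4 + 14*x^2 - 17*x + 6) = (x - 4)*(x + 2)*(x + 3)*(x^4 - 6*x^3 + 12*x^2 - 10*x + 3) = (x - 4)*(x - 1)*(x + 2)*(x + 3)*(x^3 - 5*x^2 + 7*x - 3) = (x - 4)*(x - 1)^2*(x + 2)*(x + 3)*(x^2 - 4*x + 3) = (x - 4)*(x - 1)^3*(x + 2)*(x + 3)*(x - 3)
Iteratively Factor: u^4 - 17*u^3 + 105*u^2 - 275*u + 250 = (u - 5)*(u^3 - 12*u^2 + 45*u - 50) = (u - 5)^2*(u^2 - 7*u + 10) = (u - 5)^2*(u - 2)*(u - 5)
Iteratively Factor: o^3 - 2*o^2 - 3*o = (o - 3)*(o^2 + o) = o*(o - 3)*(o + 1)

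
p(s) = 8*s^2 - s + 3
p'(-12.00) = -193.00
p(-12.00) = 1167.00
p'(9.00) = 143.00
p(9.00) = 642.00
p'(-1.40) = -23.40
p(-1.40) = 20.08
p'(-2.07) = -34.12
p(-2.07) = 39.35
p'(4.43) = 69.88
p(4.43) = 155.57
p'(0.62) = 8.92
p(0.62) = 5.46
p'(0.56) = 7.96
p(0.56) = 4.95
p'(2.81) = 43.96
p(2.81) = 63.36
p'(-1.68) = -27.88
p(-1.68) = 27.26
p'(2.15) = 33.40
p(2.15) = 37.83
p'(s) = 16*s - 1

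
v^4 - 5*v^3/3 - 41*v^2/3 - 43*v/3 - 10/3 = (v - 5)*(v + 1/3)*(v + 1)*(v + 2)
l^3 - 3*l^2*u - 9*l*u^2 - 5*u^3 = (l - 5*u)*(l + u)^2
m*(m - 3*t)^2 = m^3 - 6*m^2*t + 9*m*t^2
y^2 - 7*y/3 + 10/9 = (y - 5/3)*(y - 2/3)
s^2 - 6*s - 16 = (s - 8)*(s + 2)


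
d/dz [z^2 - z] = 2*z - 1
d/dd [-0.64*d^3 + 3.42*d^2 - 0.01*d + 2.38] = -1.92*d^2 + 6.84*d - 0.01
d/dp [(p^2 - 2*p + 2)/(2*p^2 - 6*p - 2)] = (-p^2 - 6*p + 8)/(2*(p^4 - 6*p^3 + 7*p^2 + 6*p + 1))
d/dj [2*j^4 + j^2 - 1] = 8*j^3 + 2*j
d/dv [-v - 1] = -1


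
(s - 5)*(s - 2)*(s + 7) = s^3 - 39*s + 70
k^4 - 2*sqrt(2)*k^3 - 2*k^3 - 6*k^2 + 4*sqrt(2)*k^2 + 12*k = k*(k - 2)*(k - 3*sqrt(2))*(k + sqrt(2))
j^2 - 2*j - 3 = (j - 3)*(j + 1)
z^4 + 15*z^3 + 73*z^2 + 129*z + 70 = (z + 1)*(z + 2)*(z + 5)*(z + 7)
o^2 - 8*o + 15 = (o - 5)*(o - 3)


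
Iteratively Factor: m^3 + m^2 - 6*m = (m + 3)*(m^2 - 2*m) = (m - 2)*(m + 3)*(m)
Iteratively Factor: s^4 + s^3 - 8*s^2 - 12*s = (s + 2)*(s^3 - s^2 - 6*s) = (s + 2)^2*(s^2 - 3*s) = s*(s + 2)^2*(s - 3)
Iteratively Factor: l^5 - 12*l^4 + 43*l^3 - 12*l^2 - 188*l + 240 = (l - 4)*(l^4 - 8*l^3 + 11*l^2 + 32*l - 60) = (l - 4)*(l - 2)*(l^3 - 6*l^2 - l + 30) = (l - 4)*(l - 2)*(l + 2)*(l^2 - 8*l + 15) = (l - 5)*(l - 4)*(l - 2)*(l + 2)*(l - 3)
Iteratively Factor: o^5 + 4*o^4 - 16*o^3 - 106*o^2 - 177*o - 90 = (o + 1)*(o^4 + 3*o^3 - 19*o^2 - 87*o - 90) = (o + 1)*(o + 3)*(o^3 - 19*o - 30) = (o + 1)*(o + 2)*(o + 3)*(o^2 - 2*o - 15) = (o - 5)*(o + 1)*(o + 2)*(o + 3)*(o + 3)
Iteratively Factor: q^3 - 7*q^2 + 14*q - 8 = (q - 4)*(q^2 - 3*q + 2) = (q - 4)*(q - 2)*(q - 1)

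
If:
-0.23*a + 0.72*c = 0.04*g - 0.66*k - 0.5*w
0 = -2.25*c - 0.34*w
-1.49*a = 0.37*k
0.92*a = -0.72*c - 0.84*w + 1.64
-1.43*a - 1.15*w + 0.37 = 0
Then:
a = 130.45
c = 24.46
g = -11000.99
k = -525.31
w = -161.89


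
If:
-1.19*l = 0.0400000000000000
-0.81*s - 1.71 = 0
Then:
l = -0.03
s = -2.11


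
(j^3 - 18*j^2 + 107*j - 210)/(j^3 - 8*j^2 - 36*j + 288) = (j^2 - 12*j + 35)/(j^2 - 2*j - 48)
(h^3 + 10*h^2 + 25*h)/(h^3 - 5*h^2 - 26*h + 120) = h*(h + 5)/(h^2 - 10*h + 24)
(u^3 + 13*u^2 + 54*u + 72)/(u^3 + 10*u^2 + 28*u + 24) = (u^2 + 7*u + 12)/(u^2 + 4*u + 4)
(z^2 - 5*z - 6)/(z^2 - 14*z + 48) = (z + 1)/(z - 8)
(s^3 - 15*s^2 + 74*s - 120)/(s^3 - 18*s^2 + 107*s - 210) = (s - 4)/(s - 7)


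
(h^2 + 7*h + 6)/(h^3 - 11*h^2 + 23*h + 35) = (h + 6)/(h^2 - 12*h + 35)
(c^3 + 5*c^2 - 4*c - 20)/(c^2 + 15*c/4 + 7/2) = 4*(c^2 + 3*c - 10)/(4*c + 7)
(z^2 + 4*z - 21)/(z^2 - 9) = (z + 7)/(z + 3)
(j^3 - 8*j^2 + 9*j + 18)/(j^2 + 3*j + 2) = (j^2 - 9*j + 18)/(j + 2)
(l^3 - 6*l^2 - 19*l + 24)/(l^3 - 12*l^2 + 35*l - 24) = (l + 3)/(l - 3)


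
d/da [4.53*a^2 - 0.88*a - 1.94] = 9.06*a - 0.88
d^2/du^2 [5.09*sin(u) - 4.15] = -5.09*sin(u)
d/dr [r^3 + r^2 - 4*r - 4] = 3*r^2 + 2*r - 4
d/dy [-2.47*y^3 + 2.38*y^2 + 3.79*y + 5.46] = -7.41*y^2 + 4.76*y + 3.79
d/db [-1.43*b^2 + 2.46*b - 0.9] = 2.46 - 2.86*b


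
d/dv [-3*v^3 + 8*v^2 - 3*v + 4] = -9*v^2 + 16*v - 3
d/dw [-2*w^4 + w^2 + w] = -8*w^3 + 2*w + 1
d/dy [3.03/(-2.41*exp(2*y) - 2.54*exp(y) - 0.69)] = (14.6046*exp(y) + 7.6962)*exp(y)/(2.41*exp(2*y) + 2.54*exp(y) + 0.69)^2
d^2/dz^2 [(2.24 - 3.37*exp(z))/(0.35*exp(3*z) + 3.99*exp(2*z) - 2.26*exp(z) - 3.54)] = (-1.6513*exp(6*z) - 11.649015*exp(5*z) - 29.9036570000001*exp(4*z) + 54.431188*exp(3*z) - 321.2181*exp(2*z) + 164.958788*exp(z) - 60.152388)*exp(z)/(0.042875*exp(9*z) + 1.466325*exp(8*z) + 15.885555*exp(7*z) + 43.283709*exp(6*z) - 132.236958*exp(5*z) - 91.13265*exp(4*z) + 193.14458*exp(3*z) + 95.76054*exp(2*z) - 84.964248*exp(z) - 44.361864)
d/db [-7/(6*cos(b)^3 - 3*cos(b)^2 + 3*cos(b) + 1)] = 21*(-6*cos(b)^2 + 2*cos(b) - 1)*sin(b)/(6*cos(b)^3 - 3*cos(b)^2 + 3*cos(b) + 1)^2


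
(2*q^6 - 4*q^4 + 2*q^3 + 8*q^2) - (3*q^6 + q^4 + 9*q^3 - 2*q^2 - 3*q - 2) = -q^6 - 5*q^4 - 7*q^3 + 10*q^2 + 3*q + 2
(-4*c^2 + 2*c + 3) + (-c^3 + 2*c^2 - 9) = -c^3 - 2*c^2 + 2*c - 6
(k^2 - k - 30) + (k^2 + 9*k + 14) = 2*k^2 + 8*k - 16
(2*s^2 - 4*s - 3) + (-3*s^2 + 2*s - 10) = -s^2 - 2*s - 13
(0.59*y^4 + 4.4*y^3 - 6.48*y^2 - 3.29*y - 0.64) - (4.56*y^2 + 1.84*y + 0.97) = 0.59*y^4 + 4.4*y^3 - 11.04*y^2 - 5.13*y - 1.61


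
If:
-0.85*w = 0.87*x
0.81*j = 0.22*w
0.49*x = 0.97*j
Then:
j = 0.00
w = 0.00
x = 0.00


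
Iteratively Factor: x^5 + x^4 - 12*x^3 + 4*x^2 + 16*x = (x - 2)*(x^4 + 3*x^3 - 6*x^2 - 8*x) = (x - 2)*(x + 1)*(x^3 + 2*x^2 - 8*x) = (x - 2)^2*(x + 1)*(x^2 + 4*x) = x*(x - 2)^2*(x + 1)*(x + 4)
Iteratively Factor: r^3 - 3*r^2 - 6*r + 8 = (r - 4)*(r^2 + r - 2) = (r - 4)*(r - 1)*(r + 2)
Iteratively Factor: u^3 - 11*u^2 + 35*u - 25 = (u - 1)*(u^2 - 10*u + 25) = (u - 5)*(u - 1)*(u - 5)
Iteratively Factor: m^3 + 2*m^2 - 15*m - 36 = (m + 3)*(m^2 - m - 12) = (m + 3)^2*(m - 4)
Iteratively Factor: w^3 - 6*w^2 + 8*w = (w - 2)*(w^2 - 4*w) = (w - 4)*(w - 2)*(w)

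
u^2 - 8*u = u*(u - 8)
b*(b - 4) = b^2 - 4*b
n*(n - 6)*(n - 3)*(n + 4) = n^4 - 5*n^3 - 18*n^2 + 72*n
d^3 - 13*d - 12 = (d - 4)*(d + 1)*(d + 3)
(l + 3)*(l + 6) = l^2 + 9*l + 18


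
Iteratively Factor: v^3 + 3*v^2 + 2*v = (v + 1)*(v^2 + 2*v) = v*(v + 1)*(v + 2)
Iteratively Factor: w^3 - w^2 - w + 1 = (w - 1)*(w^2 - 1) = (w - 1)^2*(w + 1)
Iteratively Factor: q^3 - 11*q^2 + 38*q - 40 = (q - 5)*(q^2 - 6*q + 8) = (q - 5)*(q - 4)*(q - 2)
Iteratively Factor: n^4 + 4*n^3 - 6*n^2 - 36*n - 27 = (n + 3)*(n^3 + n^2 - 9*n - 9) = (n - 3)*(n + 3)*(n^2 + 4*n + 3) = (n - 3)*(n + 3)^2*(n + 1)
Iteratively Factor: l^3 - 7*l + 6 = (l - 2)*(l^2 + 2*l - 3) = (l - 2)*(l + 3)*(l - 1)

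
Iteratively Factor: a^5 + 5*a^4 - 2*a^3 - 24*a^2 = (a - 2)*(a^4 + 7*a^3 + 12*a^2) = (a - 2)*(a + 4)*(a^3 + 3*a^2) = a*(a - 2)*(a + 4)*(a^2 + 3*a) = a*(a - 2)*(a + 3)*(a + 4)*(a)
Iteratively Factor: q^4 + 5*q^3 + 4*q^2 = (q + 4)*(q^3 + q^2) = q*(q + 4)*(q^2 + q) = q^2*(q + 4)*(q + 1)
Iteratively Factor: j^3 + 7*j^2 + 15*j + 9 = (j + 1)*(j^2 + 6*j + 9) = (j + 1)*(j + 3)*(j + 3)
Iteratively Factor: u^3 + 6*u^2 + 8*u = (u)*(u^2 + 6*u + 8) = u*(u + 2)*(u + 4)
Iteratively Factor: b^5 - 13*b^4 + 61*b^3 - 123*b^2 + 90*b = (b - 3)*(b^4 - 10*b^3 + 31*b^2 - 30*b) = (b - 5)*(b - 3)*(b^3 - 5*b^2 + 6*b) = b*(b - 5)*(b - 3)*(b^2 - 5*b + 6) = b*(b - 5)*(b - 3)^2*(b - 2)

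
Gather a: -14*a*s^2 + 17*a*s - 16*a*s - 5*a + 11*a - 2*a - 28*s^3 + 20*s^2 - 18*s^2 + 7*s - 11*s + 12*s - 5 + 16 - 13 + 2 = a*(-14*s^2 + s + 4) - 28*s^3 + 2*s^2 + 8*s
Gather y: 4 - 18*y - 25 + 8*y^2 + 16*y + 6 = 8*y^2 - 2*y - 15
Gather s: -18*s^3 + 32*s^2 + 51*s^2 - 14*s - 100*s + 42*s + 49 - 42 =-18*s^3 + 83*s^2 - 72*s + 7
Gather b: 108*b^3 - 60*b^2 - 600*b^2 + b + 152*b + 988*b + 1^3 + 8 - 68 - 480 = 108*b^3 - 660*b^2 + 1141*b - 539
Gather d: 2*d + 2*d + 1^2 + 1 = 4*d + 2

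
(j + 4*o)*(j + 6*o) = j^2 + 10*j*o + 24*o^2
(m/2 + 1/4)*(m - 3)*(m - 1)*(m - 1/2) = m^4/2 - 2*m^3 + 11*m^2/8 + m/2 - 3/8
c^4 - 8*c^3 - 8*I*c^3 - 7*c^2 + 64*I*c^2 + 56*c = c*(c - 8)*(c - 7*I)*(c - I)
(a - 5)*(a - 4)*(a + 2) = a^3 - 7*a^2 + 2*a + 40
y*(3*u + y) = 3*u*y + y^2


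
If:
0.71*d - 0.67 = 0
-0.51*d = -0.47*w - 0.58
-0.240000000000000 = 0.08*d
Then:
No Solution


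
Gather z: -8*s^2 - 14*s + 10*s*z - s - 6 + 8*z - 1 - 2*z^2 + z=-8*s^2 - 15*s - 2*z^2 + z*(10*s + 9) - 7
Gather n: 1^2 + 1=2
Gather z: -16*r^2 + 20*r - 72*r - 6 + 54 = -16*r^2 - 52*r + 48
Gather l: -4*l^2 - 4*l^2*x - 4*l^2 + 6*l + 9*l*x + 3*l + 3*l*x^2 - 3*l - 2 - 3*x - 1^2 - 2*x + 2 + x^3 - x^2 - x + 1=l^2*(-4*x - 8) + l*(3*x^2 + 9*x + 6) + x^3 - x^2 - 6*x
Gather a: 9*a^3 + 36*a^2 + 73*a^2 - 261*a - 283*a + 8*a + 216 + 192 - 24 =9*a^3 + 109*a^2 - 536*a + 384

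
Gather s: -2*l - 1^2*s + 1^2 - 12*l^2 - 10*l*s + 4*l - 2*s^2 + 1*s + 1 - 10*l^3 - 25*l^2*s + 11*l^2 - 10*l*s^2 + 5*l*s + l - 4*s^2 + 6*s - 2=-10*l^3 - l^2 + 3*l + s^2*(-10*l - 6) + s*(-25*l^2 - 5*l + 6)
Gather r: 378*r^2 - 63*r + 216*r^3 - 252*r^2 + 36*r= 216*r^3 + 126*r^2 - 27*r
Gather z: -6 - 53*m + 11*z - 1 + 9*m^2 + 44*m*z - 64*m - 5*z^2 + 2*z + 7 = 9*m^2 - 117*m - 5*z^2 + z*(44*m + 13)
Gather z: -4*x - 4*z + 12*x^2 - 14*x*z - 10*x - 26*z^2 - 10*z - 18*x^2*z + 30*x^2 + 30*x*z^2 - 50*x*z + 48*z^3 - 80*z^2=42*x^2 - 14*x + 48*z^3 + z^2*(30*x - 106) + z*(-18*x^2 - 64*x - 14)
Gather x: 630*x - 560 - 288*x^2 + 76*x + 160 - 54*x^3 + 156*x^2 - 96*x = -54*x^3 - 132*x^2 + 610*x - 400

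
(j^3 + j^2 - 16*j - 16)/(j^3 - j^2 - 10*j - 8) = (j + 4)/(j + 2)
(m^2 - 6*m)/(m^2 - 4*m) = (m - 6)/(m - 4)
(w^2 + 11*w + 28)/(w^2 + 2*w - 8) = (w + 7)/(w - 2)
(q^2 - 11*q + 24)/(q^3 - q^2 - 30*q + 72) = (q - 8)/(q^2 + 2*q - 24)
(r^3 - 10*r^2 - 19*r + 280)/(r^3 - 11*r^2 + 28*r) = (r^2 - 3*r - 40)/(r*(r - 4))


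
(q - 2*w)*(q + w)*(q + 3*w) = q^3 + 2*q^2*w - 5*q*w^2 - 6*w^3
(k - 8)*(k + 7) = k^2 - k - 56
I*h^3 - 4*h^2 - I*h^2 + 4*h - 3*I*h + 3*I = (h + I)*(h + 3*I)*(I*h - I)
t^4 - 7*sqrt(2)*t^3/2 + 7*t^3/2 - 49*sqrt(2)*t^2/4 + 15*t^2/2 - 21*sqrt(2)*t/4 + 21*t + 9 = (t + 1/2)*(t + 3)*(t - 2*sqrt(2))*(t - 3*sqrt(2)/2)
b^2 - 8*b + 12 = (b - 6)*(b - 2)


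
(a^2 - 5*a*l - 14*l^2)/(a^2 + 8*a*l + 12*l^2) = (a - 7*l)/(a + 6*l)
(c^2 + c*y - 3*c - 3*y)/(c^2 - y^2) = (3 - c)/(-c + y)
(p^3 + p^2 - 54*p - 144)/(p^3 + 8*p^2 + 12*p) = (p^2 - 5*p - 24)/(p*(p + 2))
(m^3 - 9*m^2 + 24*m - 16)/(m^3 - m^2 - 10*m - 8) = (m^2 - 5*m + 4)/(m^2 + 3*m + 2)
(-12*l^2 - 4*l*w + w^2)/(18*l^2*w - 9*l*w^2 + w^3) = (2*l + w)/(w*(-3*l + w))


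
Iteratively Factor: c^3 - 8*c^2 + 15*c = (c - 5)*(c^2 - 3*c) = (c - 5)*(c - 3)*(c)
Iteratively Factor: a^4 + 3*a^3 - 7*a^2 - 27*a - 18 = (a - 3)*(a^3 + 6*a^2 + 11*a + 6) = (a - 3)*(a + 3)*(a^2 + 3*a + 2) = (a - 3)*(a + 1)*(a + 3)*(a + 2)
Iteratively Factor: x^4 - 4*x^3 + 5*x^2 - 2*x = (x - 2)*(x^3 - 2*x^2 + x) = (x - 2)*(x - 1)*(x^2 - x) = (x - 2)*(x - 1)^2*(x)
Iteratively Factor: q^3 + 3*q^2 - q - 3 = (q + 1)*(q^2 + 2*q - 3) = (q + 1)*(q + 3)*(q - 1)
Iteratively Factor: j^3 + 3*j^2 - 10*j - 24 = (j - 3)*(j^2 + 6*j + 8) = (j - 3)*(j + 2)*(j + 4)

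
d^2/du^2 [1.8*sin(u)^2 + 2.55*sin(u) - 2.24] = -2.55*sin(u) + 3.6*cos(2*u)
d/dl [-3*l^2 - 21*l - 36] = -6*l - 21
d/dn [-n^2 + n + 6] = 1 - 2*n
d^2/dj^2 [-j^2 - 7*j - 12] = -2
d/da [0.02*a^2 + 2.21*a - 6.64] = 0.04*a + 2.21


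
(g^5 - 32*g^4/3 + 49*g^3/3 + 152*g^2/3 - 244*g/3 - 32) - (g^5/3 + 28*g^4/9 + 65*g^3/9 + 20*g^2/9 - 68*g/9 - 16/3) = 2*g^5/3 - 124*g^4/9 + 82*g^3/9 + 436*g^2/9 - 664*g/9 - 80/3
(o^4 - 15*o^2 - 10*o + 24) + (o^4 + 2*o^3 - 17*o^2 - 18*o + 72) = 2*o^4 + 2*o^3 - 32*o^2 - 28*o + 96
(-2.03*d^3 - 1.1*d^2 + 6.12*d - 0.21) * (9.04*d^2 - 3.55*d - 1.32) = -18.3512*d^5 - 2.7375*d^4 + 61.9094*d^3 - 22.1724*d^2 - 7.3329*d + 0.2772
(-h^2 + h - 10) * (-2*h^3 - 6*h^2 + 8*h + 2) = 2*h^5 + 4*h^4 + 6*h^3 + 66*h^2 - 78*h - 20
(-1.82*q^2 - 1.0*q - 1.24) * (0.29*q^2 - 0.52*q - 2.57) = -0.5278*q^4 + 0.6564*q^3 + 4.8378*q^2 + 3.2148*q + 3.1868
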